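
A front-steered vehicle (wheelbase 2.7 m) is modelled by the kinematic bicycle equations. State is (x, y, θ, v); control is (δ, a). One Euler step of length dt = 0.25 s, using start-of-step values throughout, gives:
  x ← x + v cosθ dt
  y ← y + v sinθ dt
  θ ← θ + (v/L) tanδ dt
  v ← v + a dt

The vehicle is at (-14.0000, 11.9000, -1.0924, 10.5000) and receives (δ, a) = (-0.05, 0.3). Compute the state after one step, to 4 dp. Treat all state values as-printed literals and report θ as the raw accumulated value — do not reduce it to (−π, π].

x' = -14.0000 + 10.5000·cos(-1.0924)·0.25 = -12.7916
y' = 11.9000 + 10.5000·sin(-1.0924)·0.25 = 9.5697
θ' = -1.0924 + (10.5000/2.7)·tan(-0.05)·0.25 = -1.1411
v' = 10.5000 + 0.3000·0.25 = 10.5750

(-12.7916, 9.5697, -1.1411, 10.5750)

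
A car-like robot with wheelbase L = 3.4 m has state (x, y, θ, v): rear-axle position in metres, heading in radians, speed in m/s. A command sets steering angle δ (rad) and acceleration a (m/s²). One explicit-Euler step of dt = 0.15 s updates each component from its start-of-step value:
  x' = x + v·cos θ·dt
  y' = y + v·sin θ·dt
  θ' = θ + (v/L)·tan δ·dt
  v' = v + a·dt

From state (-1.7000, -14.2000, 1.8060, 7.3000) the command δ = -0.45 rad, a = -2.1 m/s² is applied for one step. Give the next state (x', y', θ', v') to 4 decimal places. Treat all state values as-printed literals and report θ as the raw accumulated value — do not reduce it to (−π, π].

(-1.9552, -13.1351, 1.6504, 6.9850)

x' = -1.7000 + 7.3000·cos(1.8060)·0.15 = -1.9552
y' = -14.2000 + 7.3000·sin(1.8060)·0.15 = -13.1351
θ' = 1.8060 + (7.3000/3.4)·tan(-0.45)·0.15 = 1.6504
v' = 7.3000 − 2.1000·0.15 = 6.9850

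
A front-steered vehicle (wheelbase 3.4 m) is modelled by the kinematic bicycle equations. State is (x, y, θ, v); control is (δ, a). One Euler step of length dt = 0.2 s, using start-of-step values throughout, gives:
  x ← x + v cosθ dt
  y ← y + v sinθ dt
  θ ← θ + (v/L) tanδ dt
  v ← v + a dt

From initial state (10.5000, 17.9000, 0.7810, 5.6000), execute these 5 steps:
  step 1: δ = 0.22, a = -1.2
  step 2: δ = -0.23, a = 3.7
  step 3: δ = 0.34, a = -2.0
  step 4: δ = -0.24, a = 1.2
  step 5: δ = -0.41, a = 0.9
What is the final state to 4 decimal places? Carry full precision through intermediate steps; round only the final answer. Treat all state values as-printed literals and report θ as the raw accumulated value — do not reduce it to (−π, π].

(14.3729, 22.1275, 0.6739, 6.1200)

after step 1 (δ=0.22, a=-1.2): (11.295435, 18.688469, 0.854663, 5.360000)
after step 2 (δ=-0.23, a=3.7): (11.999174, 19.497132, 0.780839, 6.100000)
after step 3 (δ=0.34, a=-2.0): (12.865768, 20.355860, 0.907768, 5.700000)
after step 4 (δ=-0.24, a=1.2): (13.567446, 21.254330, 0.825716, 5.940000)
after step 5 (δ=-0.41, a=0.9): (14.372947, 22.127550, 0.673851, 6.120000)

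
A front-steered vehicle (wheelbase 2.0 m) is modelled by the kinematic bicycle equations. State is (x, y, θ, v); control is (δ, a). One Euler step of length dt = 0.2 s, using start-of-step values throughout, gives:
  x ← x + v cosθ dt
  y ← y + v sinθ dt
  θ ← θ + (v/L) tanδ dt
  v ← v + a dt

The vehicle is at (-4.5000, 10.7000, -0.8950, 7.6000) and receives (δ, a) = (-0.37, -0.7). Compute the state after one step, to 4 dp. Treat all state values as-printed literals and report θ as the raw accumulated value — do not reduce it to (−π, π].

(-3.5492, 9.5141, -1.1898, 7.4600)

x' = -4.5000 + 7.6000·cos(-0.8950)·0.2 = -3.5492
y' = 10.7000 + 7.6000·sin(-0.8950)·0.2 = 9.5141
θ' = -0.8950 + (7.6000/2.0)·tan(-0.37)·0.2 = -1.1898
v' = 7.6000 − 0.7000·0.2 = 7.4600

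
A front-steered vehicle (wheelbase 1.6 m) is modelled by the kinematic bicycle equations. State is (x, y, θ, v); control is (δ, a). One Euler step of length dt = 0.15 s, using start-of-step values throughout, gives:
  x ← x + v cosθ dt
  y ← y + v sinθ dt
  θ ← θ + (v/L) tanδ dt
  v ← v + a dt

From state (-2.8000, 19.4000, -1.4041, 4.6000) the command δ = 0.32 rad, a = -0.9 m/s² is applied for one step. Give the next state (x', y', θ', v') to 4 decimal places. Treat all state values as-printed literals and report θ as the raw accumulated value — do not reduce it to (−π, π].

(-2.6855, 18.7196, -1.2612, 4.4650)

x' = -2.8000 + 4.6000·cos(-1.4041)·0.15 = -2.6855
y' = 19.4000 + 4.6000·sin(-1.4041)·0.15 = 18.7196
θ' = -1.4041 + (4.6000/1.6)·tan(0.32)·0.15 = -1.2612
v' = 4.6000 − 0.9000·0.15 = 4.4650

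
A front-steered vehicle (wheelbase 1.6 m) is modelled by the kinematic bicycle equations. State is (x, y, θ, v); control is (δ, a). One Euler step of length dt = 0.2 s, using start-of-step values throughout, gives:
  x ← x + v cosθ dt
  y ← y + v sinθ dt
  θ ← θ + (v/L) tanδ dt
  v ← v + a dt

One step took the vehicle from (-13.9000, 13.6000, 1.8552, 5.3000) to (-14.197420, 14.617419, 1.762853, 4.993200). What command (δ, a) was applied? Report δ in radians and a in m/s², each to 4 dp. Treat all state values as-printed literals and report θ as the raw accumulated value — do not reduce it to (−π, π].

a = (v'−v)/dt = (-0.306800)/0.2 = -1.5340
Δθ = θ'−θ = -0.092347;  (v·dt/L) = 5.3000·0.2/1.6 = 0.662500
tan δ = Δθ·L/(v·dt) = -0.139392  →  δ = -0.1385

δ = -0.1385, a = -1.5340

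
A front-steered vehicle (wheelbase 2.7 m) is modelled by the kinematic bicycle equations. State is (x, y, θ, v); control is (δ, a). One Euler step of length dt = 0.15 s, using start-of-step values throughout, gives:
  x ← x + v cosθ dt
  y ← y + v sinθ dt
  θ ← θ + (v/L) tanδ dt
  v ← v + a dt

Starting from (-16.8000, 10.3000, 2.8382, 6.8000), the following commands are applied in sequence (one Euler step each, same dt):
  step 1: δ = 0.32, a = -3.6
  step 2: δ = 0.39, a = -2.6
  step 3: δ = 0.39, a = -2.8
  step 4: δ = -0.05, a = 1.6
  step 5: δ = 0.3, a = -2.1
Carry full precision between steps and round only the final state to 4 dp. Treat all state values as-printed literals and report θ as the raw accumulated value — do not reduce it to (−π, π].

(-21.2415, 10.6503, 3.3230, 5.3750)

after step 1 (δ=0.32, a=-3.6): (-17.773415, 10.604735, 2.963392, 6.260000)
after step 2 (δ=0.39, a=-2.6): (-18.697545, 10.771181, 3.106347, 5.870000)
after step 3 (δ=0.39, a=-2.8): (-19.577498, 10.802209, 3.240397, 5.450000)
after step 4 (δ=-0.05, a=1.6): (-20.391011, 10.721567, 3.225245, 5.690000)
after step 5 (δ=0.3, a=-2.1): (-21.241527, 10.650253, 3.323030, 5.375000)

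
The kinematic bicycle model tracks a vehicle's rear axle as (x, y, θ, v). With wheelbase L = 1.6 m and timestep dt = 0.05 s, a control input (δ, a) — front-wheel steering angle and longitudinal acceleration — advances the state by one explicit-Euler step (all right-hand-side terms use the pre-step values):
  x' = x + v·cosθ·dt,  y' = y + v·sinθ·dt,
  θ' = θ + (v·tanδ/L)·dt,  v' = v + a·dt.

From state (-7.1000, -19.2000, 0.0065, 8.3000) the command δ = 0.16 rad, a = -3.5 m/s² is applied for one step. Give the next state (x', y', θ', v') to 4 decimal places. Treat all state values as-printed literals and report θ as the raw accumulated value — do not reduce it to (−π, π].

(-6.6850, -19.1973, 0.0484, 8.1250)

x' = -7.1000 + 8.3000·cos(0.0065)·0.05 = -6.6850
y' = -19.2000 + 8.3000·sin(0.0065)·0.05 = -19.1973
θ' = 0.0065 + (8.3000/1.6)·tan(0.16)·0.05 = 0.0484
v' = 8.3000 − 3.5000·0.05 = 8.1250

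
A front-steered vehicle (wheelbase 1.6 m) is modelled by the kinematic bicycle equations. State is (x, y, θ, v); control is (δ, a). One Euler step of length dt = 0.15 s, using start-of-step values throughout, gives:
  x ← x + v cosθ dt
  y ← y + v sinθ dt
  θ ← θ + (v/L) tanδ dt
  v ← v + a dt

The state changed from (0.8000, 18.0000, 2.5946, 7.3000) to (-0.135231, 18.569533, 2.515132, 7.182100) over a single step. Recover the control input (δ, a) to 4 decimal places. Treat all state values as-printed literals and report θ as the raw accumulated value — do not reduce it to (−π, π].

δ = -0.1156, a = -0.7860

a = (v'−v)/dt = (-0.117900)/0.15 = -0.7860
Δθ = θ'−θ = -0.079468;  (v·dt/L) = 7.3000·0.15/1.6 = 0.684375
tan δ = Δθ·L/(v·dt) = -0.116118  →  δ = -0.1156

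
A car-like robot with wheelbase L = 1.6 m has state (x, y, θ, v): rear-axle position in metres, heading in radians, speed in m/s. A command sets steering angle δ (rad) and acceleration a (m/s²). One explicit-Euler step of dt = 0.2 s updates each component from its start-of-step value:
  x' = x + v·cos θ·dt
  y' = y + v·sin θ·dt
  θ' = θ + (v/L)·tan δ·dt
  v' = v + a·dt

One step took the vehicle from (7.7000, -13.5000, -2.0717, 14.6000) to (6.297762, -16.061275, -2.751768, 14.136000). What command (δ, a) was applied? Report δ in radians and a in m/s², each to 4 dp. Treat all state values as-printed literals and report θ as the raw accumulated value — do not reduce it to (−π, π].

δ = -0.3567, a = -2.3200

a = (v'−v)/dt = (-0.464000)/0.2 = -2.3200
Δθ = θ'−θ = -0.680068;  (v·dt/L) = 14.6000·0.2/1.6 = 1.825000
tan δ = Δθ·L/(v·dt) = -0.372640  →  δ = -0.3567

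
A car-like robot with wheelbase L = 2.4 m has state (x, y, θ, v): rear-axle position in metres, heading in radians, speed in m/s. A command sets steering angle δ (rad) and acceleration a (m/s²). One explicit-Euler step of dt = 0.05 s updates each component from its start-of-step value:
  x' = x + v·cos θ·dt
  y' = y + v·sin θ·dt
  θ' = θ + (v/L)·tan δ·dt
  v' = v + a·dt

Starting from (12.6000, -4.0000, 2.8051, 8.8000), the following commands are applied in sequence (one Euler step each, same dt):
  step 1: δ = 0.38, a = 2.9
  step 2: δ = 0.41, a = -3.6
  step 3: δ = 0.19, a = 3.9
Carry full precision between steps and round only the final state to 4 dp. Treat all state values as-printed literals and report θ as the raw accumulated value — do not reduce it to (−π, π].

after step 1 (δ=0.38, a=2.9): (12.184676, -3.854721, 2.878326, 8.945000)
after step 2 (δ=0.41, a=-3.6): (11.752836, -3.738331, 2.959321, 8.765000)
after step 3 (δ=0.19, a=3.9): (11.321846, -3.658892, 2.994439, 8.960000)

(11.3218, -3.6589, 2.9944, 8.9600)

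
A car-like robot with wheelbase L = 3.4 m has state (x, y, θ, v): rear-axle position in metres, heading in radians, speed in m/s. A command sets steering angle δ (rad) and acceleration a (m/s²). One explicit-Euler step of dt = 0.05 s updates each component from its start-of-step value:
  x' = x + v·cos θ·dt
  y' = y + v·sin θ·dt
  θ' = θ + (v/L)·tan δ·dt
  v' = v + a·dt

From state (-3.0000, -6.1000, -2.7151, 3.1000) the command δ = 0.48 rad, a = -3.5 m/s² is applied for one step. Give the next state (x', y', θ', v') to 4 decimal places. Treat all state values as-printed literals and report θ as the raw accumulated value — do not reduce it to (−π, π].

x' = -3.0000 + 3.1000·cos(-2.7151)·0.05 = -3.1411
y' = -6.1000 + 3.1000·sin(-2.7151)·0.05 = -6.1641
θ' = -2.7151 + (3.1000/3.4)·tan(0.48)·0.05 = -2.6914
v' = 3.1000 − 3.5000·0.05 = 2.9250

(-3.1411, -6.1641, -2.6914, 2.9250)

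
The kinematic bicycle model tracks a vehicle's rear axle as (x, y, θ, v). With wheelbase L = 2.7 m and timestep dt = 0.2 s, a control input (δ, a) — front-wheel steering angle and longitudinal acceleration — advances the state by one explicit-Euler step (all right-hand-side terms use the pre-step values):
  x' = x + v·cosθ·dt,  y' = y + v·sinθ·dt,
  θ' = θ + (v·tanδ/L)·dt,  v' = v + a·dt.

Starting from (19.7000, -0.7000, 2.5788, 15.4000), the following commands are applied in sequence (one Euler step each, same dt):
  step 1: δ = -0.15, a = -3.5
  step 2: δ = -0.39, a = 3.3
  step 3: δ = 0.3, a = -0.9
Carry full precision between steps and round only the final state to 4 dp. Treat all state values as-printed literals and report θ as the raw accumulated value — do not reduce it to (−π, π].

after step 1 (δ=-0.15, a=-3.5): (17.095033, 0.943335, 2.406394, 14.700000)
after step 2 (δ=-0.39, a=3.3): (14.914443, 2.915294, 1.958801, 15.360000)
after step 3 (δ=0.3, a=-0.9): (13.752176, 5.758940, 2.310757, 15.180000)

(13.7522, 5.7589, 2.3108, 15.1800)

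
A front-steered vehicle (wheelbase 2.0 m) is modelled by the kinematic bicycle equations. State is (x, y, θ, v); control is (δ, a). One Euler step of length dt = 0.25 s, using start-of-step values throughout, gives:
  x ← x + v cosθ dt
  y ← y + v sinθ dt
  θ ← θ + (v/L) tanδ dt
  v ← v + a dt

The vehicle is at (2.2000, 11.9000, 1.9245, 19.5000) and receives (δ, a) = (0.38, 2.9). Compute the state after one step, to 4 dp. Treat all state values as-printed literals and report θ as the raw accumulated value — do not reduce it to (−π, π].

x' = 2.2000 + 19.5000·cos(1.9245)·0.25 = 0.5114
y' = 11.9000 + 19.5000·sin(1.9245)·0.25 = 16.4732
θ' = 1.9245 + (19.5000/2.0)·tan(0.38)·0.25 = 2.8981
v' = 19.5000 + 2.9000·0.25 = 20.2250

(0.5114, 16.4732, 2.8981, 20.2250)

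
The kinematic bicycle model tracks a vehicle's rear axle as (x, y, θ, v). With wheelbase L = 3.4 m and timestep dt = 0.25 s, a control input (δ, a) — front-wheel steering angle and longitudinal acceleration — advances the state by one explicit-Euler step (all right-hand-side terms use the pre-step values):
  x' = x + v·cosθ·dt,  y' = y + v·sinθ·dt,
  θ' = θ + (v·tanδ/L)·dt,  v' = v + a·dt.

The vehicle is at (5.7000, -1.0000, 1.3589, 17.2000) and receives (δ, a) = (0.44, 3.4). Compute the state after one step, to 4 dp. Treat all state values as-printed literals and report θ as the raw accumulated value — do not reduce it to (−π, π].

(6.6044, 3.2038, 1.9543, 18.0500)

x' = 5.7000 + 17.2000·cos(1.3589)·0.25 = 6.6044
y' = -1.0000 + 17.2000·sin(1.3589)·0.25 = 3.2038
θ' = 1.3589 + (17.2000/3.4)·tan(0.44)·0.25 = 1.9543
v' = 17.2000 + 3.4000·0.25 = 18.0500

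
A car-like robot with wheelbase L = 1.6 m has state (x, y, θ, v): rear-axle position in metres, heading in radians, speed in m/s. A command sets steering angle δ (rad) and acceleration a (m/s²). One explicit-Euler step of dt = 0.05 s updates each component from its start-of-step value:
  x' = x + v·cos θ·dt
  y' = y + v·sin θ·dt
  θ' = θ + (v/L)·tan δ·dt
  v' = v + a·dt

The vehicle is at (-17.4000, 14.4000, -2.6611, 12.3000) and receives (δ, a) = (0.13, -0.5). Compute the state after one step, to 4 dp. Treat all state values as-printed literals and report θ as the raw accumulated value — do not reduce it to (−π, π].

(-17.9454, 14.1157, -2.6108, 12.2750)

x' = -17.4000 + 12.3000·cos(-2.6611)·0.05 = -17.9454
y' = 14.4000 + 12.3000·sin(-2.6611)·0.05 = 14.1157
θ' = -2.6611 + (12.3000/1.6)·tan(0.13)·0.05 = -2.6108
v' = 12.3000 − 0.5000·0.05 = 12.2750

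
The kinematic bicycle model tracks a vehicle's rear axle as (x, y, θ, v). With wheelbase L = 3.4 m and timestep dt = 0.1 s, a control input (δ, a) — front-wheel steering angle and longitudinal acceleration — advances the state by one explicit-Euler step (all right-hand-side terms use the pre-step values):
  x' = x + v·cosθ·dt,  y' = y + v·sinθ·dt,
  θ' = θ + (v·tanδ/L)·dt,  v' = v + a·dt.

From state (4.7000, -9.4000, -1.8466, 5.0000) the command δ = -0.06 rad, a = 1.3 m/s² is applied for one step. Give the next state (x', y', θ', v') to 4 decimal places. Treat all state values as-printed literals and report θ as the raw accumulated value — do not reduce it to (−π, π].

(4.5638, -9.8811, -1.8554, 5.1300)

x' = 4.7000 + 5.0000·cos(-1.8466)·0.1 = 4.5638
y' = -9.4000 + 5.0000·sin(-1.8466)·0.1 = -9.8811
θ' = -1.8466 + (5.0000/3.4)·tan(-0.06)·0.1 = -1.8554
v' = 5.0000 + 1.3000·0.1 = 5.1300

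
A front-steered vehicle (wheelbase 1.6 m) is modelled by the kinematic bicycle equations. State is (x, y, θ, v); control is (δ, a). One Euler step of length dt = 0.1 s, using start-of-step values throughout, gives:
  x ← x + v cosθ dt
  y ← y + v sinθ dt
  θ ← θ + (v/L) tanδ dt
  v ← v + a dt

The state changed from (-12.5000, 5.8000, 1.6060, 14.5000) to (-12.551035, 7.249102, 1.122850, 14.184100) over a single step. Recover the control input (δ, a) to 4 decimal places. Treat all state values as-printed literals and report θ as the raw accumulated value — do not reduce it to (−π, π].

a = (v'−v)/dt = (-0.315900)/0.1 = -3.1590
Δθ = θ'−θ = -0.483150;  (v·dt/L) = 14.5000·0.1/1.6 = 0.906250
tan δ = Δθ·L/(v·dt) = -0.533131  →  δ = -0.4898

δ = -0.4898, a = -3.1590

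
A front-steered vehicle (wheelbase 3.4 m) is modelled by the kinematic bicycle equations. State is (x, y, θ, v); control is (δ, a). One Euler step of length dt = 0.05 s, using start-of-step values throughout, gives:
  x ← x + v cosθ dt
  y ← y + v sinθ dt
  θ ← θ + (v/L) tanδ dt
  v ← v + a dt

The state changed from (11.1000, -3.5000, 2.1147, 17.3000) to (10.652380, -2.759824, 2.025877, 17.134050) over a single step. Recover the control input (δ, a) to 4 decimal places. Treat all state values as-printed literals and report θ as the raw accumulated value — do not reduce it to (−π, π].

a = (v'−v)/dt = (-0.165950)/0.05 = -3.3190
Δθ = θ'−θ = -0.088823;  (v·dt/L) = 17.3000·0.05/3.4 = 0.254412
tan δ = Δθ·L/(v·dt) = -0.349131  →  δ = -0.3359

δ = -0.3359, a = -3.3190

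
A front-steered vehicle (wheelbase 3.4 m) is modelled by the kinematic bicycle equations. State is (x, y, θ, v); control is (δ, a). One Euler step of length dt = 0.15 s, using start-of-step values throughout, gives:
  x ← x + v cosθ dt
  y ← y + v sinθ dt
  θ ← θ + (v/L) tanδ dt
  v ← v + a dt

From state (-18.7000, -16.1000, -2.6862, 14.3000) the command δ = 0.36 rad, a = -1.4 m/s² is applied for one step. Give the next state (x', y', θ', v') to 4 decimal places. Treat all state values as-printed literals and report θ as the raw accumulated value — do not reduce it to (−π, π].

x' = -18.7000 + 14.3000·cos(-2.6862)·0.15 = -20.6264
y' = -16.1000 + 14.3000·sin(-2.6862)·0.15 = -17.0434
θ' = -2.6862 + (14.3000/3.4)·tan(0.36)·0.15 = -2.4487
v' = 14.3000 − 1.4000·0.15 = 14.0900

(-20.6264, -17.0434, -2.4487, 14.0900)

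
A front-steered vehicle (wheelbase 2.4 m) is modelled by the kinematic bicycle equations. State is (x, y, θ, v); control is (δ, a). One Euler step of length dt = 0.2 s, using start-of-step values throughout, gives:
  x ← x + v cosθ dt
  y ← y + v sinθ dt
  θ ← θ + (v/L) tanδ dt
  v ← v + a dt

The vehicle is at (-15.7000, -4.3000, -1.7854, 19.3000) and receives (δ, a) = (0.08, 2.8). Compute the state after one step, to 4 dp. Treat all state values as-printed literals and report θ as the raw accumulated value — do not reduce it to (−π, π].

(-16.5220, -8.0715, -1.6565, 19.8600)

x' = -15.7000 + 19.3000·cos(-1.7854)·0.2 = -16.5220
y' = -4.3000 + 19.3000·sin(-1.7854)·0.2 = -8.0715
θ' = -1.7854 + (19.3000/2.4)·tan(0.08)·0.2 = -1.6565
v' = 19.3000 + 2.8000·0.2 = 19.8600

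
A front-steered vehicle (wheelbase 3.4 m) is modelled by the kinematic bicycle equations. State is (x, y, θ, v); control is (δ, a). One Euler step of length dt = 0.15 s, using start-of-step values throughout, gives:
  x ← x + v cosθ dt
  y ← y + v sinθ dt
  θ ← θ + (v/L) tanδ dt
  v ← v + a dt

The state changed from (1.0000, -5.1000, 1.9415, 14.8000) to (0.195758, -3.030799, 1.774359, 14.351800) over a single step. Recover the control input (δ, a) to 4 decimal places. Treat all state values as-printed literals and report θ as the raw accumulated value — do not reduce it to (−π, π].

a = (v'−v)/dt = (-0.448200)/0.15 = -2.9880
Δθ = θ'−θ = -0.167141;  (v·dt/L) = 14.8000·0.15/3.4 = 0.652941
tan δ = Δθ·L/(v·dt) = -0.255982  →  δ = -0.2506

δ = -0.2506, a = -2.9880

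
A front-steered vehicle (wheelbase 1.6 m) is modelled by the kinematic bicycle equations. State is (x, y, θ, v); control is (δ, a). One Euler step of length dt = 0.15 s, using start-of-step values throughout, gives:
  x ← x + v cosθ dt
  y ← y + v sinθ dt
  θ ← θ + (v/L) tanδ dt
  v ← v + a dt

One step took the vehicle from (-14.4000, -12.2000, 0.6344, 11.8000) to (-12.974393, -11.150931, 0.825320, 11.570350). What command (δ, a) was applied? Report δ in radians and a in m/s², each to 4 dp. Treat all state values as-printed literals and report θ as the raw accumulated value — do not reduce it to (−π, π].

a = (v'−v)/dt = (-0.229650)/0.15 = -1.5310
Δθ = θ'−θ = 0.190920;  (v·dt/L) = 11.8000·0.15/1.6 = 1.106250
tan δ = Δθ·L/(v·dt) = 0.172583  →  δ = 0.1709

δ = 0.1709, a = -1.5310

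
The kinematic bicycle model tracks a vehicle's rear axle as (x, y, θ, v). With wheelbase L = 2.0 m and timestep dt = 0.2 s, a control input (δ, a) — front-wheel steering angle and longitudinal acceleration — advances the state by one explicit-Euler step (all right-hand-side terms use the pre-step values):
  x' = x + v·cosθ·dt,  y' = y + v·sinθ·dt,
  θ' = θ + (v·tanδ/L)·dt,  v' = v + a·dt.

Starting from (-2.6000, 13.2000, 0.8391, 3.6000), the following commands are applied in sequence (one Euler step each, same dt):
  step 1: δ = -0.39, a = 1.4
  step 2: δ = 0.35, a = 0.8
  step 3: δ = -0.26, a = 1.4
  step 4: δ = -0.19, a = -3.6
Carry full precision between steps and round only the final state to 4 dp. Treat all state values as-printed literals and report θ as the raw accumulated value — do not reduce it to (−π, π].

(-0.3308, 15.4012, 0.6422, 3.6000)

after step 1 (δ=-0.39, a=1.4): (-2.118944, 13.735710, 0.691120, 3.880000)
after step 2 (δ=0.35, a=0.8): (-1.521011, 14.230333, 0.832751, 4.040000)
after step 3 (δ=-0.26, a=1.4): (-0.977354, 14.828080, 0.725279, 4.320000)
after step 4 (δ=-0.19, a=-3.6): (-0.330810, 15.401209, 0.642196, 3.600000)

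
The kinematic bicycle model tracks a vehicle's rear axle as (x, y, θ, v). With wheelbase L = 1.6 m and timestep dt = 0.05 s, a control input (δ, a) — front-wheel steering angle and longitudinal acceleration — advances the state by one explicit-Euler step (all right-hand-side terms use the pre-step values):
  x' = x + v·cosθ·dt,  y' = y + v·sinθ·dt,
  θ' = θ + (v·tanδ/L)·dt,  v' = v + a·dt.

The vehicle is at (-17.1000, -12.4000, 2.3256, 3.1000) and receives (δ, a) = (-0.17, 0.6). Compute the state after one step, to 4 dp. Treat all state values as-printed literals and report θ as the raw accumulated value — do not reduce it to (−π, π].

x' = -17.1000 + 3.1000·cos(2.3256)·0.05 = -17.2062
y' = -12.4000 + 3.1000·sin(2.3256)·0.05 = -12.2871
θ' = 2.3256 + (3.1000/1.6)·tan(-0.17)·0.05 = 2.3090
v' = 3.1000 + 0.6000·0.05 = 3.1300

(-17.2062, -12.2871, 2.3090, 3.1300)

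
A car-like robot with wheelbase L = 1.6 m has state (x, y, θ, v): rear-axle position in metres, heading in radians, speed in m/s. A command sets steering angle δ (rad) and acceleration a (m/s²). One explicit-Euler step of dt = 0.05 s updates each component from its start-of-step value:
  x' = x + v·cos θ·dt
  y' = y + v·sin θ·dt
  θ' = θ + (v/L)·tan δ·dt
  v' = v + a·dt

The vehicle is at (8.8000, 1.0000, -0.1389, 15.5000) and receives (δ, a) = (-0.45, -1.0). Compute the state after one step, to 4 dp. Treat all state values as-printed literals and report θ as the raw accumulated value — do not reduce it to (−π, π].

(9.5675, 0.8927, -0.3729, 15.4500)

x' = 8.8000 + 15.5000·cos(-0.1389)·0.05 = 9.5675
y' = 1.0000 + 15.5000·sin(-0.1389)·0.05 = 0.8927
θ' = -0.1389 + (15.5000/1.6)·tan(-0.45)·0.05 = -0.3729
v' = 15.5000 − 1.0000·0.05 = 15.4500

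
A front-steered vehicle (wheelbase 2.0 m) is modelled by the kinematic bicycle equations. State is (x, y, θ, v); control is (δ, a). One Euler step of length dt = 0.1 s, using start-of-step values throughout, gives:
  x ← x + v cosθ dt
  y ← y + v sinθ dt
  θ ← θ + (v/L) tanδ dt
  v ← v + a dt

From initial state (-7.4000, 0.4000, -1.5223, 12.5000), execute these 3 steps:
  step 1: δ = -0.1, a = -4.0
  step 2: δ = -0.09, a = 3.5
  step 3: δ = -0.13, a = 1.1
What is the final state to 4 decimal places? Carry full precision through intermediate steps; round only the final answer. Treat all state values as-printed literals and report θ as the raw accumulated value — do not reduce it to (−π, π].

(-7.4422, -3.3005, -1.7210, 12.5600)

after step 1 (δ=-0.1, a=-4.0): (-7.339403, -0.848530, -1.585009, 12.100000)
after step 2 (δ=-0.09, a=3.5): (-7.356600, -2.058408, -1.639607, 12.450000)
after step 3 (δ=-0.13, a=1.1): (-7.442202, -3.300462, -1.720991, 12.560000)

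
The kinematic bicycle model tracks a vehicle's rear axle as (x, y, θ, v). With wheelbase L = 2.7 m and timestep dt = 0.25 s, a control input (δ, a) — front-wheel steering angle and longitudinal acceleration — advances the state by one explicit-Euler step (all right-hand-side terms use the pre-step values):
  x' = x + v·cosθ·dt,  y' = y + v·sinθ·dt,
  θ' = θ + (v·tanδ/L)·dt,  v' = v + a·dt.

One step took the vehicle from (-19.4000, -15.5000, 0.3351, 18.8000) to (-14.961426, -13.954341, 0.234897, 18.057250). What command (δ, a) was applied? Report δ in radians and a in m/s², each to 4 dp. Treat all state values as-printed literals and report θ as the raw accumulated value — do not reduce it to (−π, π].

a = (v'−v)/dt = (-0.742750)/0.25 = -2.9710
Δθ = θ'−θ = -0.100203;  (v·dt/L) = 18.8000·0.25/2.7 = 1.740741
tan δ = Δθ·L/(v·dt) = -0.057563  →  δ = -0.0575

δ = -0.0575, a = -2.9710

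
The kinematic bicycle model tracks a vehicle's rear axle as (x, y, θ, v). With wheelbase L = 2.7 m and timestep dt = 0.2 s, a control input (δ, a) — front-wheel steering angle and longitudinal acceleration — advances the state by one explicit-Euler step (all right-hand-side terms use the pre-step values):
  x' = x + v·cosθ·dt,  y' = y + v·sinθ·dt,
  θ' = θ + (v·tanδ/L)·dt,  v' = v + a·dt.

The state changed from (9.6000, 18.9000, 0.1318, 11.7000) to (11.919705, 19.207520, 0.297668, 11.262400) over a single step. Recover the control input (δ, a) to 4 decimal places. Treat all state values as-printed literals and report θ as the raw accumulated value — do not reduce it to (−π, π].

δ = 0.1891, a = -2.1880

a = (v'−v)/dt = (-0.437600)/0.2 = -2.1880
Δθ = θ'−θ = 0.165868;  (v·dt/L) = 11.7000·0.2/2.7 = 0.866667
tan δ = Δθ·L/(v·dt) = 0.191386  →  δ = 0.1891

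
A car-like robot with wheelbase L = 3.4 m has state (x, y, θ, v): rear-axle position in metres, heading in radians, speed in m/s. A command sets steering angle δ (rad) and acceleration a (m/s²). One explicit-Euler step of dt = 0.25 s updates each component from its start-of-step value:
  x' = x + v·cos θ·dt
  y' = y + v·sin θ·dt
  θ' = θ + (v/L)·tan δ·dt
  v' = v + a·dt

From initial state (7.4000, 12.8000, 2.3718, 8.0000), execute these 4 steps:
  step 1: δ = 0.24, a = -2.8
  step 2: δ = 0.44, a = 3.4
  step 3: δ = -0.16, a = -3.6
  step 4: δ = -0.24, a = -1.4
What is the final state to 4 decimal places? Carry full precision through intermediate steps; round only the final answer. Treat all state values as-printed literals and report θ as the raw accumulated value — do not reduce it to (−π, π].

after step 1 (δ=0.24, a=-2.8): (5.963890, 14.191973, 2.515751, 7.300000)
after step 2 (δ=0.44, a=3.4): (4.484782, 15.261021, 2.768449, 8.150000)
after step 3 (δ=-0.16, a=-3.6): (2.587490, 16.003779, 2.671740, 7.250000)
after step 4 (δ=-0.24, a=-1.4): (0.971401, 16.824397, 2.541285, 6.900000)

(0.9714, 16.8244, 2.5413, 6.9000)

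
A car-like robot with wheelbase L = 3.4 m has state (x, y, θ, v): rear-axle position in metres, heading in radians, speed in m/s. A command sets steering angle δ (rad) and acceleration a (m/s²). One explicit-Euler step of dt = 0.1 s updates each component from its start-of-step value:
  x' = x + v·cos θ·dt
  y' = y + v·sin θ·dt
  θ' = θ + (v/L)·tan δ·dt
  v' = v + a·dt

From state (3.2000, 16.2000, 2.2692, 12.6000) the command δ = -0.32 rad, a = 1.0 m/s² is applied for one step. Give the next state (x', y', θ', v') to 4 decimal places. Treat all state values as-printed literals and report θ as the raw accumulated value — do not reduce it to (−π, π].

x' = 3.2000 + 12.6000·cos(2.2692)·0.1 = 2.3898
y' = 16.2000 + 12.6000·sin(2.2692)·0.1 = 17.1650
θ' = 2.2692 + (12.6000/3.4)·tan(-0.32)·0.1 = 2.1464
v' = 12.6000 + 1.0000·0.1 = 12.7000

(2.3898, 17.1650, 2.1464, 12.7000)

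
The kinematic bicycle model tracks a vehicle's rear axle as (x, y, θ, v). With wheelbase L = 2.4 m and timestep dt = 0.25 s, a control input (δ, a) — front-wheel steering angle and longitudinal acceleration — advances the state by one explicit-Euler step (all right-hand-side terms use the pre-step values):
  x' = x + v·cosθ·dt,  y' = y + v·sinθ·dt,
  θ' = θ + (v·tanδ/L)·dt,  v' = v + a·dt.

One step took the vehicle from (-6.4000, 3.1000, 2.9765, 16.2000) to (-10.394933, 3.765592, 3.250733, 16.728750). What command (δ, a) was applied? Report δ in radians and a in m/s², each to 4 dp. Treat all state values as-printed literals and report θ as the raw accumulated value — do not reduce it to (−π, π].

a = (v'−v)/dt = (0.528750)/0.25 = 2.1150
Δθ = θ'−θ = 0.274233;  (v·dt/L) = 16.2000·0.25/2.4 = 1.687500
tan δ = Δθ·L/(v·dt) = 0.162508  →  δ = 0.1611

δ = 0.1611, a = 2.1150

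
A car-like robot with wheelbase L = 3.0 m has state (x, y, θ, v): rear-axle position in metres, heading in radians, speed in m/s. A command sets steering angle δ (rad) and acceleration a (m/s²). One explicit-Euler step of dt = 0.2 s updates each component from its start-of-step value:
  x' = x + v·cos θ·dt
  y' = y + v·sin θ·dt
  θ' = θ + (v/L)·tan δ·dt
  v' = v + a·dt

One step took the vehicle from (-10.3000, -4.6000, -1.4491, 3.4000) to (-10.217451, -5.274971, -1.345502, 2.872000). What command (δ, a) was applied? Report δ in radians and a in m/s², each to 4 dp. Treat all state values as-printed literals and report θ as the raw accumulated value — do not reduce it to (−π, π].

δ = 0.4287, a = -2.6400

a = (v'−v)/dt = (-0.528000)/0.2 = -2.6400
Δθ = θ'−θ = 0.103598;  (v·dt/L) = 3.4000·0.2/3.0 = 0.226667
tan δ = Δθ·L/(v·dt) = 0.457050  →  δ = 0.4287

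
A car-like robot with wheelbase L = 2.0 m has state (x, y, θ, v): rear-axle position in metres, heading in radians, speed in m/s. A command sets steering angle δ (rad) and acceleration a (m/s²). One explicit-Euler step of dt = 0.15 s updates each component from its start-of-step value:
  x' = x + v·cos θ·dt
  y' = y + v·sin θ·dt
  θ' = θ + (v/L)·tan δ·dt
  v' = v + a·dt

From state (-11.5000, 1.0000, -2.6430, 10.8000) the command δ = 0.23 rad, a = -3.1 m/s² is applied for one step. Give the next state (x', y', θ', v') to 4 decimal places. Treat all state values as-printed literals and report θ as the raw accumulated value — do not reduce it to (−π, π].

(-12.9228, 0.2253, -2.4533, 10.3350)

x' = -11.5000 + 10.8000·cos(-2.6430)·0.15 = -12.9228
y' = 1.0000 + 10.8000·sin(-2.6430)·0.15 = 0.2253
θ' = -2.6430 + (10.8000/2.0)·tan(0.23)·0.15 = -2.4533
v' = 10.8000 − 3.1000·0.15 = 10.3350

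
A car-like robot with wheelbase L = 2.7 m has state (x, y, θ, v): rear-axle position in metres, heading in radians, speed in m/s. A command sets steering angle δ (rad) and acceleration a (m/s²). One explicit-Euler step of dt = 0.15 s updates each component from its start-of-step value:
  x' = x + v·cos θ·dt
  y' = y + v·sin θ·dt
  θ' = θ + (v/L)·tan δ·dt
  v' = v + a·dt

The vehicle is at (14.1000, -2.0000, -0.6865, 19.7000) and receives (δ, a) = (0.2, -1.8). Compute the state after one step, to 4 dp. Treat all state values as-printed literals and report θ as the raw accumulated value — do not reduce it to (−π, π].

(16.3856, -3.8730, -0.4646, 19.4300)

x' = 14.1000 + 19.7000·cos(-0.6865)·0.15 = 16.3856
y' = -2.0000 + 19.7000·sin(-0.6865)·0.15 = -3.8730
θ' = -0.6865 + (19.7000/2.7)·tan(0.2)·0.15 = -0.4646
v' = 19.7000 − 1.8000·0.15 = 19.4300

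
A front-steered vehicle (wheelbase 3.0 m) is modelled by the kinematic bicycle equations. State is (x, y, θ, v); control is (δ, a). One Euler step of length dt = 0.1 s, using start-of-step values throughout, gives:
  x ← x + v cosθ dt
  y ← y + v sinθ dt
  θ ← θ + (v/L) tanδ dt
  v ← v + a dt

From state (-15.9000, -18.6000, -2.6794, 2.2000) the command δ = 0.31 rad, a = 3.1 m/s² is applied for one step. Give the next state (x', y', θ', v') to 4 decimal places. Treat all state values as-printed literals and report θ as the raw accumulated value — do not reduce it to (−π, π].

x' = -15.9000 + 2.2000·cos(-2.6794)·0.1 = -16.0969
y' = -18.6000 + 2.2000·sin(-2.6794)·0.1 = -18.6981
θ' = -2.6794 + (2.2000/3.0)·tan(0.31)·0.1 = -2.6559
v' = 2.2000 + 3.1000·0.1 = 2.5100

(-16.0969, -18.6981, -2.6559, 2.5100)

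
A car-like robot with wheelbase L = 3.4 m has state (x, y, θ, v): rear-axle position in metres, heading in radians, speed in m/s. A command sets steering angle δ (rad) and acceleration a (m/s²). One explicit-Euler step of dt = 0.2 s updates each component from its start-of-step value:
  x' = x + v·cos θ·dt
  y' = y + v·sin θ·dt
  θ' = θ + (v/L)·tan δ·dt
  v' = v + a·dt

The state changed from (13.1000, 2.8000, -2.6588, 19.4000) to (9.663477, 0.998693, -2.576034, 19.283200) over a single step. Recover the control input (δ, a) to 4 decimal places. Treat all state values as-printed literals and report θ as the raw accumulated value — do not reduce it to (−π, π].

a = (v'−v)/dt = (-0.116800)/0.2 = -0.5840
Δθ = θ'−θ = 0.082766;  (v·dt/L) = 19.4000·0.2/3.4 = 1.141176
tan δ = Δθ·L/(v·dt) = 0.072527  →  δ = 0.0724

δ = 0.0724, a = -0.5840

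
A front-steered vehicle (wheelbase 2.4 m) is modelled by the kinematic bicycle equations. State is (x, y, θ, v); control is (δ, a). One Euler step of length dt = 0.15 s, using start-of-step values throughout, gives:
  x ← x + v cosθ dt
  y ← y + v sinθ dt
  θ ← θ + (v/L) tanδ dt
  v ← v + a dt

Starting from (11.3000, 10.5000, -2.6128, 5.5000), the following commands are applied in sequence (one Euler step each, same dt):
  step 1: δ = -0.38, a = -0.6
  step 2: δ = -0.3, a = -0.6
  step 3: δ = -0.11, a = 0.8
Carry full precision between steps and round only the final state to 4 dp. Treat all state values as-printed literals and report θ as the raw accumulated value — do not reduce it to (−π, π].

after step 1 (δ=-0.38, a=-0.6): (10.587681, 10.083795, -2.750098, 5.410000)
after step 2 (δ=-0.3, a=-0.6): (9.837579, 9.774150, -2.854692, 5.320000)
after step 3 (δ=-0.11, a=0.8): (9.072197, 9.548332, -2.891416, 5.440000)

(9.0722, 9.5483, -2.8914, 5.4400)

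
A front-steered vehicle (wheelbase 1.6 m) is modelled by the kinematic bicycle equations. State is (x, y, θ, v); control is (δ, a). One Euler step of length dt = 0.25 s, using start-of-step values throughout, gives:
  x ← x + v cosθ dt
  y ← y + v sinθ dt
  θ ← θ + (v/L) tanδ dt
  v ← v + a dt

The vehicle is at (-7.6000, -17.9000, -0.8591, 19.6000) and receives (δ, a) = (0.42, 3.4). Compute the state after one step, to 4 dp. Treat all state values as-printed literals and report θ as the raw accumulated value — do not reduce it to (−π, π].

(-4.3997, -21.6105, 0.5085, 20.4500)

x' = -7.6000 + 19.6000·cos(-0.8591)·0.25 = -4.3997
y' = -17.9000 + 19.6000·sin(-0.8591)·0.25 = -21.6105
θ' = -0.8591 + (19.6000/1.6)·tan(0.42)·0.25 = 0.5085
v' = 19.6000 + 3.4000·0.25 = 20.4500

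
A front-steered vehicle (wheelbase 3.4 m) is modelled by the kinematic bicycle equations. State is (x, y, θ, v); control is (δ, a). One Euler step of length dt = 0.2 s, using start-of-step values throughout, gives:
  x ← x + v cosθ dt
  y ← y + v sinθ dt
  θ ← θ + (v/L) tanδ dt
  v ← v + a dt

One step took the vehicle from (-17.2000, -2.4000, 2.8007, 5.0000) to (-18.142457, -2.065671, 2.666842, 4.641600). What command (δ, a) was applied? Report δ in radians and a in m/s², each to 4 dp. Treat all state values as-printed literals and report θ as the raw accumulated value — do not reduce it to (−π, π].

δ = -0.4271, a = -1.7920

a = (v'−v)/dt = (-0.358400)/0.2 = -1.7920
Δθ = θ'−θ = -0.133858;  (v·dt/L) = 5.0000·0.2/3.4 = 0.294118
tan δ = Δθ·L/(v·dt) = -0.455117  →  δ = -0.4271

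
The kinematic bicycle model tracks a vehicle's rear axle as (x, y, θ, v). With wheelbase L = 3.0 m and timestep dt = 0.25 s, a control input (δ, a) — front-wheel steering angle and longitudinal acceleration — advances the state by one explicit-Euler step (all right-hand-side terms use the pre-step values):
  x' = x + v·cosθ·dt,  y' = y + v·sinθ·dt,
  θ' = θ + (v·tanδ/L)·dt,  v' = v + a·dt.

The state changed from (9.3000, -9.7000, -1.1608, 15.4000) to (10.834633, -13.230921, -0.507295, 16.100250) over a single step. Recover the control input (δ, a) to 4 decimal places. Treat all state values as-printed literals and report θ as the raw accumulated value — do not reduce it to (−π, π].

a = (v'−v)/dt = (0.700250)/0.25 = 2.8010
Δθ = θ'−θ = 0.653505;  (v·dt/L) = 15.4000·0.25/3.0 = 1.283333
tan δ = Δθ·L/(v·dt) = 0.509225  →  δ = 0.4710

δ = 0.4710, a = 2.8010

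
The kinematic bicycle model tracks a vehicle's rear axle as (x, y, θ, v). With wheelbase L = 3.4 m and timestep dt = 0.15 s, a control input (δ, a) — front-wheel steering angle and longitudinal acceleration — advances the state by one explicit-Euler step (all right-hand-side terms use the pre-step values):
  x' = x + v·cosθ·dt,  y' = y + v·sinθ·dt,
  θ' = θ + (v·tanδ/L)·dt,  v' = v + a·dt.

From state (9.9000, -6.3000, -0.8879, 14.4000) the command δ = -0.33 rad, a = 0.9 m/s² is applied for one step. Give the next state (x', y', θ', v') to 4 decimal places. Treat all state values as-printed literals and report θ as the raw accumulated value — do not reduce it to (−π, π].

(11.2631, -7.9756, -1.1055, 14.5350)

x' = 9.9000 + 14.4000·cos(-0.8879)·0.15 = 11.2631
y' = -6.3000 + 14.4000·sin(-0.8879)·0.15 = -7.9756
θ' = -0.8879 + (14.4000/3.4)·tan(-0.33)·0.15 = -1.1055
v' = 14.4000 + 0.9000·0.15 = 14.5350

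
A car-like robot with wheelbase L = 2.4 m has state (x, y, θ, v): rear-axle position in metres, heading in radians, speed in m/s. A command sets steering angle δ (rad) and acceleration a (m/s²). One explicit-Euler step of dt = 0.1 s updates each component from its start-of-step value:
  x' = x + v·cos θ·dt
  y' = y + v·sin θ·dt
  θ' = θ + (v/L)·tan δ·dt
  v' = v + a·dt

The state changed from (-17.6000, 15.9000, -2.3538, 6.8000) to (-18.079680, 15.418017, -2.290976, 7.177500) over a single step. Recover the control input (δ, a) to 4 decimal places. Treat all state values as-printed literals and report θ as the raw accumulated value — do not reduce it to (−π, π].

δ = 0.2182, a = 3.7750

a = (v'−v)/dt = (0.377500)/0.1 = 3.7750
Δθ = θ'−θ = 0.062824;  (v·dt/L) = 6.8000·0.1/2.4 = 0.283333
tan δ = Δθ·L/(v·dt) = 0.221732  →  δ = 0.2182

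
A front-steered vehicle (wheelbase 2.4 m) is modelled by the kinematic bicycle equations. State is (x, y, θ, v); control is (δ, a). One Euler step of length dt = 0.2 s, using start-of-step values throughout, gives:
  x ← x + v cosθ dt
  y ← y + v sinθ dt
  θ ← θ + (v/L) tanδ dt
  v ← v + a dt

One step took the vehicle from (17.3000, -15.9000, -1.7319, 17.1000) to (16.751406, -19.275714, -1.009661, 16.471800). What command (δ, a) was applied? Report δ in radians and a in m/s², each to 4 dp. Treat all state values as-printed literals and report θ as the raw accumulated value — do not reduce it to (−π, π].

δ = 0.4691, a = -3.1410

a = (v'−v)/dt = (-0.628200)/0.2 = -3.1410
Δθ = θ'−θ = 0.722239;  (v·dt/L) = 17.1000·0.2/2.4 = 1.425000
tan δ = Δθ·L/(v·dt) = 0.506834  →  δ = 0.4691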